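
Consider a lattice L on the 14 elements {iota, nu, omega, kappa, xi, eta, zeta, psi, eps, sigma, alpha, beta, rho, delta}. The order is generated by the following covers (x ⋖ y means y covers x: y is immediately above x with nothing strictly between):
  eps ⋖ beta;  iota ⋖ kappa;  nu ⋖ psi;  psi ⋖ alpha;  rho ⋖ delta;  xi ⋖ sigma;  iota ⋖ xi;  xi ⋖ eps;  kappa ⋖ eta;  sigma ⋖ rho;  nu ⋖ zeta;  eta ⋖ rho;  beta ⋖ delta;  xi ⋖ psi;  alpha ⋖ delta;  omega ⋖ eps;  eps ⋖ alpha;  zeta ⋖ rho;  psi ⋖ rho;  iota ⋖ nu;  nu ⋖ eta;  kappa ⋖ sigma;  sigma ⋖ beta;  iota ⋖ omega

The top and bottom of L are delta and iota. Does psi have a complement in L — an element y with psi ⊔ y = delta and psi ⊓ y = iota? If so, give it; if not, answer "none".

For every candidate y, either psi ∨ y ≠ delta or psi ∧ y ≠ iota; no complement exists.

none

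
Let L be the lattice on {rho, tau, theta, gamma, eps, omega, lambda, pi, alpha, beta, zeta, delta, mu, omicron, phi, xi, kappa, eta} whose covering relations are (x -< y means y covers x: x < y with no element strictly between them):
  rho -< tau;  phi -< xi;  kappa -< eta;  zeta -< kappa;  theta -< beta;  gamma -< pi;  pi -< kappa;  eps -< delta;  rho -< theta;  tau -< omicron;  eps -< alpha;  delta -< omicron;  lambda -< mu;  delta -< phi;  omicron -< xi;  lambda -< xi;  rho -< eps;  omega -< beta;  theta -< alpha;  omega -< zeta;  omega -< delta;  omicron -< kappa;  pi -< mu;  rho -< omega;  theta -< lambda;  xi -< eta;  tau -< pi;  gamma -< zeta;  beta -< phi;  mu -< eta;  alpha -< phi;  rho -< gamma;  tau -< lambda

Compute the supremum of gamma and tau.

pi

Common upper bounds of {gamma, tau}: eta, kappa, mu, pi.
The least among these is pi.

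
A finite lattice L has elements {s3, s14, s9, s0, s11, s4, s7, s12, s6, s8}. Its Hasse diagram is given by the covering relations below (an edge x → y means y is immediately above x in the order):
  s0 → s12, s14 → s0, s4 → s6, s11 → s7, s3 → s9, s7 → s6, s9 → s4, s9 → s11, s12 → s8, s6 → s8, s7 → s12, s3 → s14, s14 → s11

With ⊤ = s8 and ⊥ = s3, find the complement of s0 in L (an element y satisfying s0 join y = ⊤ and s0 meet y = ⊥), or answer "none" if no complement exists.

Need y with s0 ∨ y = s8 and s0 ∧ y = s3.
Checking each element gives: s4.

s4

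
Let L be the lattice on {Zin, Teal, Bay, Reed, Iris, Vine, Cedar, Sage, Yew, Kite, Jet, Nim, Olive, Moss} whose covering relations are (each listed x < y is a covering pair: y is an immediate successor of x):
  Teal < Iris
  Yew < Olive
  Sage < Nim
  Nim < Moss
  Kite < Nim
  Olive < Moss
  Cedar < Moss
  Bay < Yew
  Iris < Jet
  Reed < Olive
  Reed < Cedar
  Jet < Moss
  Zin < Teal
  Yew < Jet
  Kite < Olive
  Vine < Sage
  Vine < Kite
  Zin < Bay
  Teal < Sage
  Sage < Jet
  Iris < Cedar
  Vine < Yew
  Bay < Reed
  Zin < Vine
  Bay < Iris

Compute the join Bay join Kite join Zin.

Olive

Common upper bounds of {Bay, Kite, Zin}: Moss, Olive.
The least among these is Olive.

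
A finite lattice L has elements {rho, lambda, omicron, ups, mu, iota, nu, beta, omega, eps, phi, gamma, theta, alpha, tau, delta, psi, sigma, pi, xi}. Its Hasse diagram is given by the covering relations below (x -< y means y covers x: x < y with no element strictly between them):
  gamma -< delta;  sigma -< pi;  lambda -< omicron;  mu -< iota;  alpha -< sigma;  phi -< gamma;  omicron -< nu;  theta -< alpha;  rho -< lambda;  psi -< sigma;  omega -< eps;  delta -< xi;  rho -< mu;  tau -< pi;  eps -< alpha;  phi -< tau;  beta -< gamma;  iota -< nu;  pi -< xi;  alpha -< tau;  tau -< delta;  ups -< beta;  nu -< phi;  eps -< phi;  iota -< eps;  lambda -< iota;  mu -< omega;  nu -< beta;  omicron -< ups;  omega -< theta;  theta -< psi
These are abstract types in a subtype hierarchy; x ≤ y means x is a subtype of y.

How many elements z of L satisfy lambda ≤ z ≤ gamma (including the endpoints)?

The interval [lambda, gamma] = {beta, eps, gamma, iota, lambda, nu, omicron, phi, ups}, which has 9 elements.

9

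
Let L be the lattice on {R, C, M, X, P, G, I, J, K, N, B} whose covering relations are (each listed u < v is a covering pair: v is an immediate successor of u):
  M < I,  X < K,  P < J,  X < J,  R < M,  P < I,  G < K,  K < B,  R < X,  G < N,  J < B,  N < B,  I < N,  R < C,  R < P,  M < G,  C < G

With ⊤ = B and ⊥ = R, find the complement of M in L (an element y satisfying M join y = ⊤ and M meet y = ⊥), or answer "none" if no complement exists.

J

Need y with M ∨ y = B and M ∧ y = R.
Checking each element gives: J.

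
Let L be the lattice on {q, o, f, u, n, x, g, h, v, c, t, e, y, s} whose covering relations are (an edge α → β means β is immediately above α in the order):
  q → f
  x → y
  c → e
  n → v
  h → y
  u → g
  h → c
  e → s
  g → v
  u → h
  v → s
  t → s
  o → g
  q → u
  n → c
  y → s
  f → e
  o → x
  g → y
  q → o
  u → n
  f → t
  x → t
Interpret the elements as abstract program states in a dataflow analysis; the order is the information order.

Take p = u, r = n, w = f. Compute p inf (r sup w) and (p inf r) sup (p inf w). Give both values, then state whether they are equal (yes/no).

r sup w = e, so p inf (r sup w) = u inf e = u.
p inf r = u and p inf w = q, so (p inf r) sup (p inf w) = u sup q = u.
Equal: yes.

u; u; yes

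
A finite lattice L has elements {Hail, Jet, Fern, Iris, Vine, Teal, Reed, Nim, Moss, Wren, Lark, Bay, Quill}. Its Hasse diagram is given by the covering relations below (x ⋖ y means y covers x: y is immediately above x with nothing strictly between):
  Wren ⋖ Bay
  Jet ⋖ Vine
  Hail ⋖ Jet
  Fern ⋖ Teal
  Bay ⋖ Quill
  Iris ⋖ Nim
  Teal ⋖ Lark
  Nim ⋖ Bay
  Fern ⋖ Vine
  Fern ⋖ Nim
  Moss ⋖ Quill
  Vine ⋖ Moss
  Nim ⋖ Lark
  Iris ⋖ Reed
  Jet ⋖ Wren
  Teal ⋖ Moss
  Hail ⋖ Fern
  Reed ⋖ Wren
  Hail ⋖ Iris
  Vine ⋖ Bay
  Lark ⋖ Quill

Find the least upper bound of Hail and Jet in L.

Jet

Common upper bounds of {Hail, Jet}: Bay, Jet, Moss, Quill, Vine, Wren.
The least among these is Jet.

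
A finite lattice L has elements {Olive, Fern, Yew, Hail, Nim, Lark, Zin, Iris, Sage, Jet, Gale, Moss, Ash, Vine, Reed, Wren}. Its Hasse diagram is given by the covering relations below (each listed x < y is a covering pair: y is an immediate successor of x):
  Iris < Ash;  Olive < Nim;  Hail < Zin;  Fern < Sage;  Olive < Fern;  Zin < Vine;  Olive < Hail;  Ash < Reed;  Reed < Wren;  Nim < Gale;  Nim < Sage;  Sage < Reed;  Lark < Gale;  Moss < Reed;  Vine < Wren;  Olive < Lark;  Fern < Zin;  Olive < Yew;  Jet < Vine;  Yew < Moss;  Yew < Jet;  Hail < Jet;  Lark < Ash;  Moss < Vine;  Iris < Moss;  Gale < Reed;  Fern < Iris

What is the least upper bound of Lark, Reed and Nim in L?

Common upper bounds of {Lark, Reed, Nim}: Reed, Wren.
The least among these is Reed.

Reed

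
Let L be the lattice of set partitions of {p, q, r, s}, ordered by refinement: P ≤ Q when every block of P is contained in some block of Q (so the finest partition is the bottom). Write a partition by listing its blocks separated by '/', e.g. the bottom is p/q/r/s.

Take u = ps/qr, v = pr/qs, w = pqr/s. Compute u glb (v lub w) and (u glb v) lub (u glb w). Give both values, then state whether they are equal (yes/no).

ps/qr; p/qr/s; no

v lub w = pqrs, so u glb (v lub w) = ps/qr glb pqrs = ps/qr.
u glb v = p/q/r/s and u glb w = p/qr/s, so (u glb v) lub (u glb w) = p/q/r/s lub p/qr/s = p/qr/s.
Equal: no.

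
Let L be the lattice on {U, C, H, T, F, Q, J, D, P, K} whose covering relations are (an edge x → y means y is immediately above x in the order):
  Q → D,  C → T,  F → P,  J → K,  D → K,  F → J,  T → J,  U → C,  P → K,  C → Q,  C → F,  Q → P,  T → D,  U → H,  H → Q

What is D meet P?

Q

Common lower bounds of {D, P}: C, H, Q, U.
The greatest among these is Q.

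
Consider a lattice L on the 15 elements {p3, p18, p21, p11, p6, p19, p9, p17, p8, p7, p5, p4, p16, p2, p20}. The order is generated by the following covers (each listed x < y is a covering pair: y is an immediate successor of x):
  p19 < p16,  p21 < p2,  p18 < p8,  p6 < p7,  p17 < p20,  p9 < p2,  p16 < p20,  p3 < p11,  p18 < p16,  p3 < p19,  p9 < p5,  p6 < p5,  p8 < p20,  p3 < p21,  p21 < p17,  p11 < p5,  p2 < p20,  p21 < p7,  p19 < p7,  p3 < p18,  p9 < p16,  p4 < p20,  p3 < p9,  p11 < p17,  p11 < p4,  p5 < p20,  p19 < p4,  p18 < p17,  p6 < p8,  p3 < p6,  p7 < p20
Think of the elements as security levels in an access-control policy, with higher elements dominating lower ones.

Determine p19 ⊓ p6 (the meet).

Common lower bounds of {p19, p6}: p3.
The greatest among these is p3.

p3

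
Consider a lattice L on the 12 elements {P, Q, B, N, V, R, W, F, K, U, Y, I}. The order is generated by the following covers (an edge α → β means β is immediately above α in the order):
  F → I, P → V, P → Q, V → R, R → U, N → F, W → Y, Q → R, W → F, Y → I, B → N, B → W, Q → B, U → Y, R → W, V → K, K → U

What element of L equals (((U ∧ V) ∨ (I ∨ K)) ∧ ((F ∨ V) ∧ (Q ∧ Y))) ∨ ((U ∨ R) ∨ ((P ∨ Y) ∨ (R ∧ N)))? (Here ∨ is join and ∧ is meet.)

U ∧ V = V
I ∨ K = I
V ∨ I = I
F ∨ V = F
Q ∧ Y = Q
F ∧ Q = Q
I ∧ Q = Q
U ∨ R = U
P ∨ Y = Y
R ∧ N = Q
Y ∨ Q = Y
U ∨ Y = Y
Q ∨ Y = Y

Y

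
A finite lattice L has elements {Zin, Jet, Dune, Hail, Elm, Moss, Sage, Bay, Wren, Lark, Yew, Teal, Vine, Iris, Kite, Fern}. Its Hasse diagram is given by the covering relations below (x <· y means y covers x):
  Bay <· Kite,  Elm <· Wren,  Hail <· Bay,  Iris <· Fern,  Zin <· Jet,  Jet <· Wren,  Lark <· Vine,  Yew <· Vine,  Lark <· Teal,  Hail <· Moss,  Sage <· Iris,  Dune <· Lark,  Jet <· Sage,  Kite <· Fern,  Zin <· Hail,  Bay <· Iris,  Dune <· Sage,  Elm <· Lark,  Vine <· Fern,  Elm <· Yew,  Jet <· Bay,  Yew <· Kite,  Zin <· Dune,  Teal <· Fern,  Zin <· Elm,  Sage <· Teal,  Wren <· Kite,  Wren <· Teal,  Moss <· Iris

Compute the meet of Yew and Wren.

Common lower bounds of {Yew, Wren}: Elm, Zin.
The greatest among these is Elm.

Elm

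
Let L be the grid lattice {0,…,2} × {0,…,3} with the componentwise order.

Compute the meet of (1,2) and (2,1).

(1,1)

In a product of chains, the meet is componentwise min, giving (1,1).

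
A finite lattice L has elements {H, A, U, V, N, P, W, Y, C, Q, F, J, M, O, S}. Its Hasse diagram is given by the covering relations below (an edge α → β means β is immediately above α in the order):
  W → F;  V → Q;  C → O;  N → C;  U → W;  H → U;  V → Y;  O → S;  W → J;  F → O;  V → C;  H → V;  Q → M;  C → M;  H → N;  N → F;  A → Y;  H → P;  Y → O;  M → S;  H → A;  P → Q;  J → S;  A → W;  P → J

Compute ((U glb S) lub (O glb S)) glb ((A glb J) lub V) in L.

U ∧ S = U
O ∧ S = O
U ∨ O = O
A ∧ J = A
A ∨ V = Y
O ∧ Y = Y

Y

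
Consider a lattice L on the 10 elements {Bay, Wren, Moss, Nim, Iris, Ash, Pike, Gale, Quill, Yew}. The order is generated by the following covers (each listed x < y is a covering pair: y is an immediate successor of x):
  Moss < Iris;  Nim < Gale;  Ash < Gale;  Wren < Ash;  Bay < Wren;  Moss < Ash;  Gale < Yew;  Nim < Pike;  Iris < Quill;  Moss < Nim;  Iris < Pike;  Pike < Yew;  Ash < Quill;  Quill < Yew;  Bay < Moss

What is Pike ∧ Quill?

Common lower bounds of {Pike, Quill}: Bay, Iris, Moss.
The greatest among these is Iris.

Iris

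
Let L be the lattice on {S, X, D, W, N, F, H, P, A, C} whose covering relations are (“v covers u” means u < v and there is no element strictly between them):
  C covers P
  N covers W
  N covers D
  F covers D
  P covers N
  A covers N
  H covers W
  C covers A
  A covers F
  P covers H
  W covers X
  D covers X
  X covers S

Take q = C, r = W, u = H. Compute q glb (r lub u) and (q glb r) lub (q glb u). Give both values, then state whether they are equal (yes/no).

H; H; yes

r lub u = H, so q glb (r lub u) = C glb H = H.
q glb r = W and q glb u = H, so (q glb r) lub (q glb u) = W lub H = H.
Equal: yes.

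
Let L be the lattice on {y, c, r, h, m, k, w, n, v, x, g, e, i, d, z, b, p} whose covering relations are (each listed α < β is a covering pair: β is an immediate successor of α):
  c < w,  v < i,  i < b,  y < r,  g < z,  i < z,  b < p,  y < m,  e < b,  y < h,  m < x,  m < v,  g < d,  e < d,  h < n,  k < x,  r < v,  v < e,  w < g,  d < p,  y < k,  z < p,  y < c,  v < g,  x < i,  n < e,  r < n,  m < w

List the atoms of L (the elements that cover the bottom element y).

The atoms are exactly the elements that cover y: c, h, k, m, r.

c, h, k, m, r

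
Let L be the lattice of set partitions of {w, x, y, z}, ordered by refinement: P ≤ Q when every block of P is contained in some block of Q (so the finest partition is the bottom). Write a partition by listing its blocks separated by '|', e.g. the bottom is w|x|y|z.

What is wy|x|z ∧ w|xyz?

w|x|y|z

The meet (common refinement) of wy|x|z and w|xyz intersects blocks pairwise, giving w|x|y|z.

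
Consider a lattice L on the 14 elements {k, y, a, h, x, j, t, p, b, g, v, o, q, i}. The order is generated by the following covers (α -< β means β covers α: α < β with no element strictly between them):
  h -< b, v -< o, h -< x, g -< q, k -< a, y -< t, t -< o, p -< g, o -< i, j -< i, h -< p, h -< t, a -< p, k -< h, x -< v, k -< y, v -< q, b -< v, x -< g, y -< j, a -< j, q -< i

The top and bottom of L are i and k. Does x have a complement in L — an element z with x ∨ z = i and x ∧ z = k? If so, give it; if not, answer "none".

Need z with x ∨ z = i and x ∧ z = k.
Checking each element gives: j.

j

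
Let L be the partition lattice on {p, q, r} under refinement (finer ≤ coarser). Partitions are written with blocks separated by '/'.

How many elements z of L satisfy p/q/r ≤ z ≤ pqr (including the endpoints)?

5

The interval [p/q/r, pqr] = {p/q/r, p/qr, pq/r, pqr, pr/q}, which has 5 elements.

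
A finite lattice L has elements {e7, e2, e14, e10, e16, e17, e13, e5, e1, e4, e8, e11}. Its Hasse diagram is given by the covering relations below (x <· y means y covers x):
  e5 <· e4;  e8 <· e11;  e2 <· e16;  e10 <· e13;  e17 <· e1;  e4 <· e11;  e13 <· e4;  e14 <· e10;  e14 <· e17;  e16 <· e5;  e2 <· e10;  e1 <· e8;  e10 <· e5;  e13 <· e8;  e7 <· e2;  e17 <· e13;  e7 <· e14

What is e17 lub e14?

Common upper bounds of {e17, e14}: e1, e11, e13, e17, e4, e8.
The least among these is e17.

e17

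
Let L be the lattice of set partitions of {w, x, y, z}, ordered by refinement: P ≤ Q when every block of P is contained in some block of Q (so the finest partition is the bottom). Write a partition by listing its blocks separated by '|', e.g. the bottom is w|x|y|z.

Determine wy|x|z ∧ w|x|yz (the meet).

The meet (common refinement) of wy|x|z and w|x|yz intersects blocks pairwise, giving w|x|y|z.

w|x|y|z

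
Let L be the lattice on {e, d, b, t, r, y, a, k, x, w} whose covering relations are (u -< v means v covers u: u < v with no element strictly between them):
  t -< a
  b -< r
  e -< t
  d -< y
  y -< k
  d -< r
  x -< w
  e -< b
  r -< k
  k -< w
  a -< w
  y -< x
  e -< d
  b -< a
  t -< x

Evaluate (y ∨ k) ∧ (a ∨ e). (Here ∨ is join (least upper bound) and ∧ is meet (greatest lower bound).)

y ∨ k = k
a ∨ e = a
k ∧ a = b

b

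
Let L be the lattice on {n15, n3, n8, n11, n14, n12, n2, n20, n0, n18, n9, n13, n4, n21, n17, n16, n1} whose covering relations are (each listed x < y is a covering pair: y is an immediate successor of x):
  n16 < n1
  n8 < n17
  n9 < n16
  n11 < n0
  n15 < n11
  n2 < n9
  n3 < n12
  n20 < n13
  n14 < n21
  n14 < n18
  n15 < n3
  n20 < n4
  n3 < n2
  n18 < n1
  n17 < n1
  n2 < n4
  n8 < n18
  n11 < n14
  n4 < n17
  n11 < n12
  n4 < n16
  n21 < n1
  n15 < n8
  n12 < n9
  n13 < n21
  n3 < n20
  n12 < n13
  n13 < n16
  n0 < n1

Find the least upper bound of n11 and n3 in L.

Common upper bounds of {n11, n3}: n1, n12, n13, n16, n21, n9.
The least among these is n12.

n12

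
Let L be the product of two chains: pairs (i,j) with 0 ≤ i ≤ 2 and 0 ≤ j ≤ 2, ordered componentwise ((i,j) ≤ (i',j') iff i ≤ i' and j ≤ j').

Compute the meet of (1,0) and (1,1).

(1,0)

In a product of chains, the meet is componentwise min, giving (1,0).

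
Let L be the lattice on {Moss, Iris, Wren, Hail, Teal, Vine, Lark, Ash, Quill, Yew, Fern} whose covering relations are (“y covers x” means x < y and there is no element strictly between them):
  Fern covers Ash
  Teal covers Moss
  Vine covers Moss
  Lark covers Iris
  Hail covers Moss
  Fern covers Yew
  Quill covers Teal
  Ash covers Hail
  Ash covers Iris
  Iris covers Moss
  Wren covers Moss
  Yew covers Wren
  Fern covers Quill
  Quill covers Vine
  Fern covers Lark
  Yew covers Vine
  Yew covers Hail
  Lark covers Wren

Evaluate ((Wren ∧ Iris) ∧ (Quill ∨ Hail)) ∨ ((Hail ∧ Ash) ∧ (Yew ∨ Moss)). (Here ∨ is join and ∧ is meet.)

Wren ∧ Iris = Moss
Quill ∨ Hail = Fern
Moss ∧ Fern = Moss
Hail ∧ Ash = Hail
Yew ∨ Moss = Yew
Hail ∧ Yew = Hail
Moss ∨ Hail = Hail

Hail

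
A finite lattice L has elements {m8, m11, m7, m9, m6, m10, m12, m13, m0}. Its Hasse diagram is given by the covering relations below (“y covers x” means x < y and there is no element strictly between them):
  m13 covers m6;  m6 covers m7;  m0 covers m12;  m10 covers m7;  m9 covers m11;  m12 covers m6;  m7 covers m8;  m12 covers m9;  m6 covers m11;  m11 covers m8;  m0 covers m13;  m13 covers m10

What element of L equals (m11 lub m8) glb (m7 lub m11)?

m11 ∨ m8 = m11
m7 ∨ m11 = m6
m11 ∧ m6 = m11

m11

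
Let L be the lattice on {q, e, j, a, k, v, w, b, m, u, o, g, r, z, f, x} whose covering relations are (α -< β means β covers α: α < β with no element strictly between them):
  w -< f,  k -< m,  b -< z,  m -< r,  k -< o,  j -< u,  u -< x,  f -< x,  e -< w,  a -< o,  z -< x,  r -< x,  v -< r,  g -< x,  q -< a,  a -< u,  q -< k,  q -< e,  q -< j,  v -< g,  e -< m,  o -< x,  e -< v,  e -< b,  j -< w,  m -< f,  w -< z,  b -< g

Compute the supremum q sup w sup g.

Common upper bounds of {q, w, g}: x.
The least among these is x.

x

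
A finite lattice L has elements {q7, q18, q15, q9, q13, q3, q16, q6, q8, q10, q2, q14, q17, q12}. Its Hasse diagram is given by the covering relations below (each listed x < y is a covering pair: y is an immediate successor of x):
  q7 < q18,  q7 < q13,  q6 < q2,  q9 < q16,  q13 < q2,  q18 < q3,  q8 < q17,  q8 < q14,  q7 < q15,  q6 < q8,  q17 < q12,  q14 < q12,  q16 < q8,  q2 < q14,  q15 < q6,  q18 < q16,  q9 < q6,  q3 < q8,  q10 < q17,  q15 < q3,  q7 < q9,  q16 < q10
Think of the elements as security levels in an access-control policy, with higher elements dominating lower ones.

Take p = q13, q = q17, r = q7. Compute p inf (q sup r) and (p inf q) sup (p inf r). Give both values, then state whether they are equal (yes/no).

q sup r = q17, so p inf (q sup r) = q13 inf q17 = q7.
p inf q = q7 and p inf r = q7, so (p inf q) sup (p inf r) = q7 sup q7 = q7.
Equal: yes.

q7; q7; yes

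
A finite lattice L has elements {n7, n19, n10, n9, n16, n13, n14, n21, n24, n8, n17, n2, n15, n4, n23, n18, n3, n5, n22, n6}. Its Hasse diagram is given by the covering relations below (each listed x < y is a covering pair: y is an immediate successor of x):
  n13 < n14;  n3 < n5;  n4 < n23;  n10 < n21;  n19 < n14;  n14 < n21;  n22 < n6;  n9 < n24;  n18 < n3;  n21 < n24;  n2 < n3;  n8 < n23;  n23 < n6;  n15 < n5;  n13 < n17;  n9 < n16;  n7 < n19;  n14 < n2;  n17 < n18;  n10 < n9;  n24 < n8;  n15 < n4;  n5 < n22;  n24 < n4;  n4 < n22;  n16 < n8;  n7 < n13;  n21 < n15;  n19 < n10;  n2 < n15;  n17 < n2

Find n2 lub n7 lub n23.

Common upper bounds of {n2, n7, n23}: n23, n6.
The least among these is n23.

n23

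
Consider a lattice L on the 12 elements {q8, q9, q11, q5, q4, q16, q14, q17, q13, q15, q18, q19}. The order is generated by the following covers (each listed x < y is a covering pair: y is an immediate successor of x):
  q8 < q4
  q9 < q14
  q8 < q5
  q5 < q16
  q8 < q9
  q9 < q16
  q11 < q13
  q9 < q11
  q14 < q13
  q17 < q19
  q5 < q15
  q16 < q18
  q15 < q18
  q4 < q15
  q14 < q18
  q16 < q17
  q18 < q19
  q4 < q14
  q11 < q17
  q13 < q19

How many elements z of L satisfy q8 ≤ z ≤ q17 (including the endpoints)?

The interval [q8, q17] = {q11, q16, q17, q5, q8, q9}, which has 6 elements.

6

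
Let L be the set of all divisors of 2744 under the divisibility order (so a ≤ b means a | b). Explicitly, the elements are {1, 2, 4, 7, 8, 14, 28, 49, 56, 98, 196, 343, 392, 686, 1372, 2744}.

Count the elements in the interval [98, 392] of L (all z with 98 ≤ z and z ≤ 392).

3

The interval [98, 392] = {196, 392, 98}, which has 3 elements.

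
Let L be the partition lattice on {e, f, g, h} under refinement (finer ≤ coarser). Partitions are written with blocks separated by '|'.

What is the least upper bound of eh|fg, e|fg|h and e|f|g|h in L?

The join of eh|fg, e|fg|h, e|f|g|h merges any blocks that overlap across the partitions, giving eh|fg.

eh|fg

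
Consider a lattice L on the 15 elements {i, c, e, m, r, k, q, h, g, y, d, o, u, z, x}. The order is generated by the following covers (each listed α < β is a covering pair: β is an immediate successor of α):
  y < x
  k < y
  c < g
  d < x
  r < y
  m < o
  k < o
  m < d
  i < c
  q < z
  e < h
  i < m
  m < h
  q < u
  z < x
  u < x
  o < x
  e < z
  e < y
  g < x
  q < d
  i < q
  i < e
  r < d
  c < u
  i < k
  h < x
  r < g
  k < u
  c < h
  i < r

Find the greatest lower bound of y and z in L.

e

Common lower bounds of {y, z}: e, i.
The greatest among these is e.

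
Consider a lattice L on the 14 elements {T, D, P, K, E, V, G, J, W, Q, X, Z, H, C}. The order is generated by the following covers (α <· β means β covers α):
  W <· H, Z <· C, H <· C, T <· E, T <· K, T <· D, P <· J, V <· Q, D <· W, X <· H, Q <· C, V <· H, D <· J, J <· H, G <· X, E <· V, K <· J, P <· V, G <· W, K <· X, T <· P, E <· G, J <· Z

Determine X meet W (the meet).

G

Common lower bounds of {X, W}: E, G, T.
The greatest among these is G.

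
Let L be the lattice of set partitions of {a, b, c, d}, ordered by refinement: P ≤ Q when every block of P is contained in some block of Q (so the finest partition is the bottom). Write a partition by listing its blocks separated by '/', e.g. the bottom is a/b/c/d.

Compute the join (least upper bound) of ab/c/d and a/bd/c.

abd/c

The join of ab/c/d and a/bd/c merges any blocks that overlap across the partitions, giving abd/c.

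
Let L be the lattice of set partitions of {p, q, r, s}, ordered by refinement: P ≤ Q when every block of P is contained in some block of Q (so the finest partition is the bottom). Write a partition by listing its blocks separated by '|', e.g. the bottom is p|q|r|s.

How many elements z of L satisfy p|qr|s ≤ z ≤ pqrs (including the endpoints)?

5

The interval [p|qr|s, pqrs] = {pqrs, pqr|s, ps|qr, p|qrs, p|qr|s}, which has 5 elements.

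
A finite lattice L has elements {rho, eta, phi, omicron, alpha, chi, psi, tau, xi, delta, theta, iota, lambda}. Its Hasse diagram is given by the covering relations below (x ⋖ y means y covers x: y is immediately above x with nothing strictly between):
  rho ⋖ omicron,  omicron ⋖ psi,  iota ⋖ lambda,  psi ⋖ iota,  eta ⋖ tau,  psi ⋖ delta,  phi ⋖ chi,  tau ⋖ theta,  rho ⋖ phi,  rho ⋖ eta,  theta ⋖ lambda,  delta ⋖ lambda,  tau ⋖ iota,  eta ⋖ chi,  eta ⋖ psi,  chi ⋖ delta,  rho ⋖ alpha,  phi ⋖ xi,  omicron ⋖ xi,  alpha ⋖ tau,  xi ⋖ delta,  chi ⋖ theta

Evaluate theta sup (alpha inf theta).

alpha ∧ theta = alpha
theta ∨ alpha = theta

theta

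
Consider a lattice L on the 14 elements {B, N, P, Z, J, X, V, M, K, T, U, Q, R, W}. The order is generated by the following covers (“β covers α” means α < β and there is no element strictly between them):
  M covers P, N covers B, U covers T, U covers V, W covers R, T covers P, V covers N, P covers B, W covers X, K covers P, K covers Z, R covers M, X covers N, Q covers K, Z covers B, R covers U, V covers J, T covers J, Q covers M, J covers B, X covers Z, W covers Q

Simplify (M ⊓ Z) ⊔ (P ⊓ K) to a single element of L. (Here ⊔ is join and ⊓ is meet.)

M ∧ Z = B
P ∧ K = P
B ∨ P = P

P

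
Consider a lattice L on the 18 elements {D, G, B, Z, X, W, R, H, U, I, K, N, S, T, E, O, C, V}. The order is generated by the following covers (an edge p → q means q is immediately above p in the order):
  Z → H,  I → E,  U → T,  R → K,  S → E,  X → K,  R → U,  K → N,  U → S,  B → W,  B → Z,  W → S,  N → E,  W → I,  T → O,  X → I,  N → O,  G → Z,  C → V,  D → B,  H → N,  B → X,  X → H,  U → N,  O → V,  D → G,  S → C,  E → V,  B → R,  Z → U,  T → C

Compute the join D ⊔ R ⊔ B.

Common upper bounds of {D, R, B}: C, E, K, N, O, R, S, T, U, V.
The least among these is R.

R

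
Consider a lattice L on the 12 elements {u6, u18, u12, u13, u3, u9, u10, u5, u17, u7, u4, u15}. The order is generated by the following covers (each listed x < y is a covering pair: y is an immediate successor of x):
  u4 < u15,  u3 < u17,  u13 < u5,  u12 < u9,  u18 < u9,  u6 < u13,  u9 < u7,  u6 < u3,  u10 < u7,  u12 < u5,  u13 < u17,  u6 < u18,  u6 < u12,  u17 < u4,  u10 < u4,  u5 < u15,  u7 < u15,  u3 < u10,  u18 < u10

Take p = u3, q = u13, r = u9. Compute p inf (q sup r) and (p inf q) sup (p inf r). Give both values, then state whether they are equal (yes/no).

u3; u6; no

q sup r = u15, so p inf (q sup r) = u3 inf u15 = u3.
p inf q = u6 and p inf r = u6, so (p inf q) sup (p inf r) = u6 sup u6 = u6.
Equal: no.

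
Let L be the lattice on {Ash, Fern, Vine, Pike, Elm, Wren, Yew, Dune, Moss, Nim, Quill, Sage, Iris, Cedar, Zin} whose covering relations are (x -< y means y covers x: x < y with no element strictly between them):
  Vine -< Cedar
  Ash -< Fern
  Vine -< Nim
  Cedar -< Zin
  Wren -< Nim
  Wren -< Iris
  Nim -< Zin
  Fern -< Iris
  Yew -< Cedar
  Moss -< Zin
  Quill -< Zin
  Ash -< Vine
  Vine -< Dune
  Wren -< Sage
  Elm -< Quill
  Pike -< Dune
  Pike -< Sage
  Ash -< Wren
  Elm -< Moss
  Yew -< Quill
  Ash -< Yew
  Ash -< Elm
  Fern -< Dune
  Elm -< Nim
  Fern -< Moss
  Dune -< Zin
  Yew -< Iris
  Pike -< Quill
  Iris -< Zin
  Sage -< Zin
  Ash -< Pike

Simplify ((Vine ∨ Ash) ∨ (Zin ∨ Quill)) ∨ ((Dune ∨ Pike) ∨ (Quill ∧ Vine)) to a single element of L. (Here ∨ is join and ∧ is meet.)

Zin

Vine ∨ Ash = Vine
Zin ∨ Quill = Zin
Vine ∨ Zin = Zin
Dune ∨ Pike = Dune
Quill ∧ Vine = Ash
Dune ∨ Ash = Dune
Zin ∨ Dune = Zin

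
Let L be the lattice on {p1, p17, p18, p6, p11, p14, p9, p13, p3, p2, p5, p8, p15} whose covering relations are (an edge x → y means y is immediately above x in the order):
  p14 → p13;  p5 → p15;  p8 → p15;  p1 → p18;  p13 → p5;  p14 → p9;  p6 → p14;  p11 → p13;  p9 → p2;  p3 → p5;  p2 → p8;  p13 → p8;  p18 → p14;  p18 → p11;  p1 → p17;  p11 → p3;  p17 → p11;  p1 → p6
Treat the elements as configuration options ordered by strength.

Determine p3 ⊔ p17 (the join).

p3

Common upper bounds of {p3, p17}: p15, p3, p5.
The least among these is p3.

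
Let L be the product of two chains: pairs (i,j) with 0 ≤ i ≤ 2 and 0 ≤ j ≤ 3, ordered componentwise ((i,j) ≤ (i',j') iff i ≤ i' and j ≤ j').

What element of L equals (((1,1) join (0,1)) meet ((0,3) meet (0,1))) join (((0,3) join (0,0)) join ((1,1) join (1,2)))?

(1,1) ∨ (0,1) = (1,1)
(0,3) ∧ (0,1) = (0,1)
(1,1) ∧ (0,1) = (0,1)
(0,3) ∨ (0,0) = (0,3)
(1,1) ∨ (1,2) = (1,2)
(0,3) ∨ (1,2) = (1,3)
(0,1) ∨ (1,3) = (1,3)

(1,3)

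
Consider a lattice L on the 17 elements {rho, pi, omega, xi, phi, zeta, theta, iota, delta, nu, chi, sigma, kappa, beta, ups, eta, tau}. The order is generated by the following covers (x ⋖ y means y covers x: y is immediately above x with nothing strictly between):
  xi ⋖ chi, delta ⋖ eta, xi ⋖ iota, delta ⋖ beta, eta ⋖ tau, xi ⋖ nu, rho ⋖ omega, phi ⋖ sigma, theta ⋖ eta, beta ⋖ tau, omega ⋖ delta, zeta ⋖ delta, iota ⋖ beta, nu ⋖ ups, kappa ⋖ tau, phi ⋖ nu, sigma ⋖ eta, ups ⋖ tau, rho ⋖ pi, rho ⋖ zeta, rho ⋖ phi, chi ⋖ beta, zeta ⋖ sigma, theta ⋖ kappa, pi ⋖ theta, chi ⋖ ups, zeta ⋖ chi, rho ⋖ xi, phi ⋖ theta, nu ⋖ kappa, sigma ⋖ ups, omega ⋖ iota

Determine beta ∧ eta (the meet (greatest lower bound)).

delta

Common lower bounds of {beta, eta}: delta, omega, rho, zeta.
The greatest among these is delta.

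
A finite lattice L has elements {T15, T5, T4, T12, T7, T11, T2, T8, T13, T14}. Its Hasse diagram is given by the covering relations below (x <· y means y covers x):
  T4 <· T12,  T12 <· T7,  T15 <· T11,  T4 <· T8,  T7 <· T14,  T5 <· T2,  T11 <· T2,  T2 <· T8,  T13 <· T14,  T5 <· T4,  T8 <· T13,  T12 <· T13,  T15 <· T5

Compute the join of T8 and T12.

Common upper bounds of {T8, T12}: T13, T14.
The least among these is T13.

T13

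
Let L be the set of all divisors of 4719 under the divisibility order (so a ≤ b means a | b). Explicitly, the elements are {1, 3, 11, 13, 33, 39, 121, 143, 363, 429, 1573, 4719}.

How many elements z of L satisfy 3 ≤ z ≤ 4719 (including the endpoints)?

The interval [3, 4719] = {3, 33, 363, 39, 429, 4719}, which has 6 elements.

6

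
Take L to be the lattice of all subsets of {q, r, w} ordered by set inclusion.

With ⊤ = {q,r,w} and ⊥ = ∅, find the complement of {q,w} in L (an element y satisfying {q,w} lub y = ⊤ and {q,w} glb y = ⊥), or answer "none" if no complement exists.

{r}

Need y with {q,w} ∨ y = {q,r,w} and {q,w} ∧ y = ∅.
Checking each element gives: {r}.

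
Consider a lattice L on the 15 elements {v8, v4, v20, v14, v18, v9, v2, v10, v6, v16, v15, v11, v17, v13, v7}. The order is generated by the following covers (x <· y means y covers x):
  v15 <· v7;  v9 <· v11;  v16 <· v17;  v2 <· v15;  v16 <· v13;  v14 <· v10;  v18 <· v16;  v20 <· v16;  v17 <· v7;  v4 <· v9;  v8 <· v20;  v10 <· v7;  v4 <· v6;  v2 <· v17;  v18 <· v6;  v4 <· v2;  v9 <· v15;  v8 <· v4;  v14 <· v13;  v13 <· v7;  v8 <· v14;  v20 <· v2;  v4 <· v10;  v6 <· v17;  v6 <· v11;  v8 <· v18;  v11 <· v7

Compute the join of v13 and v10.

v7

Common upper bounds of {v13, v10}: v7.
The least among these is v7.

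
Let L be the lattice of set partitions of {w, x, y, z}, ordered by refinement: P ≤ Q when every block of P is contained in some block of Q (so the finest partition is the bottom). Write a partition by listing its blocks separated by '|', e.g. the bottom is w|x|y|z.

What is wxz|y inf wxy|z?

wx|y|z

The meet (common refinement) of wxz|y and wxy|z intersects blocks pairwise, giving wx|y|z.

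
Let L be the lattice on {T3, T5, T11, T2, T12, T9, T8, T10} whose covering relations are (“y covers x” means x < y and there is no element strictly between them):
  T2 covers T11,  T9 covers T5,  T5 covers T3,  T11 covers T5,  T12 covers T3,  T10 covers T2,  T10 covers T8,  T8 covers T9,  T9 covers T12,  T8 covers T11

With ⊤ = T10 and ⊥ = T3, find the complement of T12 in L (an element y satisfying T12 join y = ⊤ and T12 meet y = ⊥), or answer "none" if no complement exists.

Need y with T12 ∨ y = T10 and T12 ∧ y = T3.
Checking each element gives: T2.

T2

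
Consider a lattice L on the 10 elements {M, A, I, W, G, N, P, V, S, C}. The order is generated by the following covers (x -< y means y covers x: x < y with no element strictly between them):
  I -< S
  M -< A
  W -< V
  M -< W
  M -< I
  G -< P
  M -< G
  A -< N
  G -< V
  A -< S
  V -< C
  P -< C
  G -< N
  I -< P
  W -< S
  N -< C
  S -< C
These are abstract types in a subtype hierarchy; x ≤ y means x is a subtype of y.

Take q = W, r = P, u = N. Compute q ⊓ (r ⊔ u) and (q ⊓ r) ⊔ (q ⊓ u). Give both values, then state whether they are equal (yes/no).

W; M; no

r ⊔ u = C, so q ⊓ (r ⊔ u) = W ⊓ C = W.
q ⊓ r = M and q ⊓ u = M, so (q ⊓ r) ⊔ (q ⊓ u) = M ⊔ M = M.
Equal: no.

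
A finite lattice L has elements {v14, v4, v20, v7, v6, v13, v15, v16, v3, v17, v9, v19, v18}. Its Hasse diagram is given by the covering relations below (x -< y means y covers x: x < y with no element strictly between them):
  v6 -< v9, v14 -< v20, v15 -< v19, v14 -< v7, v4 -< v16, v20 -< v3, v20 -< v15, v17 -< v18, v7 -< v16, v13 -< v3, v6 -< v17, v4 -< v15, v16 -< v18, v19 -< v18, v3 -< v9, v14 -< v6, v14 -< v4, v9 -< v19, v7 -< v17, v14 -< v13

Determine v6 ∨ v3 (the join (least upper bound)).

v9

Common upper bounds of {v6, v3}: v18, v19, v9.
The least among these is v9.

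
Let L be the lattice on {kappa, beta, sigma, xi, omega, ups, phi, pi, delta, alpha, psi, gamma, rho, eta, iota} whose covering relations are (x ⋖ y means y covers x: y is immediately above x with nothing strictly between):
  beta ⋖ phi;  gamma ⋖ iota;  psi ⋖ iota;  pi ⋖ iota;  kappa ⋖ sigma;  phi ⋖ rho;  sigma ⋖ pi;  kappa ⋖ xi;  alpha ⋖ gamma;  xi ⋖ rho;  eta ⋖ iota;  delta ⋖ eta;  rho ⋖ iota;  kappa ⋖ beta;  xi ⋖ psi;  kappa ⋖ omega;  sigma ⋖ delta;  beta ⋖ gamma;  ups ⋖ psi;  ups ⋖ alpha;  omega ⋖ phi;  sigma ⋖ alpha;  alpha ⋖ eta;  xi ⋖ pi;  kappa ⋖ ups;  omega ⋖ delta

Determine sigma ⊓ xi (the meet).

Common lower bounds of {sigma, xi}: kappa.
The greatest among these is kappa.

kappa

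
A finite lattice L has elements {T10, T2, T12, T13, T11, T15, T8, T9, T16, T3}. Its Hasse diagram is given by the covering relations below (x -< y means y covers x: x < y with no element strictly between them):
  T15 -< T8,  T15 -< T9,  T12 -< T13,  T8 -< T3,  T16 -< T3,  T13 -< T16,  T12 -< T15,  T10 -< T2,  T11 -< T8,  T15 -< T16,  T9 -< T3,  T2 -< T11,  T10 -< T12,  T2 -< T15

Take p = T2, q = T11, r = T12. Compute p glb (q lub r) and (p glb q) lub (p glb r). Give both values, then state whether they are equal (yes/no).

T2; T2; yes

q lub r = T8, so p glb (q lub r) = T2 glb T8 = T2.
p glb q = T2 and p glb r = T10, so (p glb q) lub (p glb r) = T2 lub T10 = T2.
Equal: yes.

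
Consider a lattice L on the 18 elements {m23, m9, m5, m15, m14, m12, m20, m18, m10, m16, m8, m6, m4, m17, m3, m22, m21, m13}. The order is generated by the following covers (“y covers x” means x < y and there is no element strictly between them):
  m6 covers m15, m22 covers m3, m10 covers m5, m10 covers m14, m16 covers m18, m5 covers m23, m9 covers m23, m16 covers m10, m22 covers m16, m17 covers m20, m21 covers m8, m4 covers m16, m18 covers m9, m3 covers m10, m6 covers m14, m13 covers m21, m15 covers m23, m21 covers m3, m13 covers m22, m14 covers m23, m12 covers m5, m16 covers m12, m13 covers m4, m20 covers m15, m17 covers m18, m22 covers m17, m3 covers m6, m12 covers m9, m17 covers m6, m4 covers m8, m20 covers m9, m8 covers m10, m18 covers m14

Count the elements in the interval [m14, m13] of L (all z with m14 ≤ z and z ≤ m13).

The interval [m14, m13] = {m10, m13, m14, m16, m17, m18, m21, m22, m3, m4, m6, m8}, which has 12 elements.

12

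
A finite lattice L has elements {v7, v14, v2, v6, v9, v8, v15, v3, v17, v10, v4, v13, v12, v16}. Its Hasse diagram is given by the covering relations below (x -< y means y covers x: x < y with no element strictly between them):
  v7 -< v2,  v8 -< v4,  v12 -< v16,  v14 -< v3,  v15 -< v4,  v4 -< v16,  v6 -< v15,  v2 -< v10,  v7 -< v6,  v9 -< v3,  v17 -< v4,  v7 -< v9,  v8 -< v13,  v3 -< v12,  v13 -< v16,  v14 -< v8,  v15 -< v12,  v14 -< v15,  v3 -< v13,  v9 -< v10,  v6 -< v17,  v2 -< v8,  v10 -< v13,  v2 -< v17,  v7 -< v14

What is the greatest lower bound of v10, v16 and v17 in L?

Common lower bounds of {v10, v16, v17}: v2, v7.
The greatest among these is v2.

v2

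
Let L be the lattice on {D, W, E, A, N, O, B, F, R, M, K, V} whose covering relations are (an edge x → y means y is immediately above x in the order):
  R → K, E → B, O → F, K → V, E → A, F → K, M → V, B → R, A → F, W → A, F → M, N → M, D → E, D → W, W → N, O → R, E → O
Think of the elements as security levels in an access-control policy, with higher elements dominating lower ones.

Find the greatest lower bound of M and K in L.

Common lower bounds of {M, K}: A, D, E, F, O, W.
The greatest among these is F.

F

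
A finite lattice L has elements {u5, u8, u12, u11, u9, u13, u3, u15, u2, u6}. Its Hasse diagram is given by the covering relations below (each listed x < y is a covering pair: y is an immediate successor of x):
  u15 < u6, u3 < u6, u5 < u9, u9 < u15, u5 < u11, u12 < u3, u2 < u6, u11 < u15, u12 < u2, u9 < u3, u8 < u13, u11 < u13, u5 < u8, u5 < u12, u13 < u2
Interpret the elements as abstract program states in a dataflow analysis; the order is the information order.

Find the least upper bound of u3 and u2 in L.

u6

Common upper bounds of {u3, u2}: u6.
The least among these is u6.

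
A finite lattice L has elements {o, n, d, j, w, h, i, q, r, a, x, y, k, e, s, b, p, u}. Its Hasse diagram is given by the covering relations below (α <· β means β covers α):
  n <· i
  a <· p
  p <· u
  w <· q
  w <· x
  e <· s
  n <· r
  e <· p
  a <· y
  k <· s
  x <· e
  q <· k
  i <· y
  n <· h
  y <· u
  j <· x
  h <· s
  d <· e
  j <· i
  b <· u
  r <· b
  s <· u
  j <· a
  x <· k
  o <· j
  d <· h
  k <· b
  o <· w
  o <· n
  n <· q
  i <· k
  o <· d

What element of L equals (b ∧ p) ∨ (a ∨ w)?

p

b ∧ p = x
a ∨ w = p
x ∨ p = p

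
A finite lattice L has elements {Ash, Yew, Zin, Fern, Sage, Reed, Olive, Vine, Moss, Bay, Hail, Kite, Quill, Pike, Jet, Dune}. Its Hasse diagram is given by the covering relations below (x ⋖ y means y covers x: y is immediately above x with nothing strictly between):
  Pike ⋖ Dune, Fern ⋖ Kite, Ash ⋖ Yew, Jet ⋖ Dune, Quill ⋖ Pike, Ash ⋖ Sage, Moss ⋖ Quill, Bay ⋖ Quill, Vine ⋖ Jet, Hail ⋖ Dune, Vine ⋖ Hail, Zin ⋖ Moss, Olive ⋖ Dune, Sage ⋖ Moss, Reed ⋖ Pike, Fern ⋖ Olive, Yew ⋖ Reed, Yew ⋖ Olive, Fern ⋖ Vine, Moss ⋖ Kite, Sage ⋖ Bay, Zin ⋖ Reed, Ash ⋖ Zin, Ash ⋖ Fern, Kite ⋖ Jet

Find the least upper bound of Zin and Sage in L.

Common upper bounds of {Zin, Sage}: Dune, Jet, Kite, Moss, Pike, Quill.
The least among these is Moss.

Moss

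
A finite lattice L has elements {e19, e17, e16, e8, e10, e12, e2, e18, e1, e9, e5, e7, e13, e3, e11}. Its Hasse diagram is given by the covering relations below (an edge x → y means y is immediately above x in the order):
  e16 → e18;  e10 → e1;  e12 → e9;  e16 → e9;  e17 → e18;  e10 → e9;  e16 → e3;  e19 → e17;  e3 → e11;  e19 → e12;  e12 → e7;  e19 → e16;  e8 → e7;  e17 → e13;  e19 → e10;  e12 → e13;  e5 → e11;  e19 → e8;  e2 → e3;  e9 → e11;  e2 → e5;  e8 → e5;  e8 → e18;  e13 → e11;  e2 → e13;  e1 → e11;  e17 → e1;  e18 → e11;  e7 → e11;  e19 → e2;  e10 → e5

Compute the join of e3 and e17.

e11

Common upper bounds of {e3, e17}: e11.
The least among these is e11.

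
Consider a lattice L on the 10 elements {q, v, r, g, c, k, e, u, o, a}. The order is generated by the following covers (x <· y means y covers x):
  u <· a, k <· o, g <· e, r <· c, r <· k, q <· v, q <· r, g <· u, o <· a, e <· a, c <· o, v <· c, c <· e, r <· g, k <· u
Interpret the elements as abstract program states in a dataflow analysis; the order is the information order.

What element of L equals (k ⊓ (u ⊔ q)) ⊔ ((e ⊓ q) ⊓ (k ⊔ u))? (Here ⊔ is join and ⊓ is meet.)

u ∨ q = u
k ∧ u = k
e ∧ q = q
k ∨ u = u
q ∧ u = q
k ∨ q = k

k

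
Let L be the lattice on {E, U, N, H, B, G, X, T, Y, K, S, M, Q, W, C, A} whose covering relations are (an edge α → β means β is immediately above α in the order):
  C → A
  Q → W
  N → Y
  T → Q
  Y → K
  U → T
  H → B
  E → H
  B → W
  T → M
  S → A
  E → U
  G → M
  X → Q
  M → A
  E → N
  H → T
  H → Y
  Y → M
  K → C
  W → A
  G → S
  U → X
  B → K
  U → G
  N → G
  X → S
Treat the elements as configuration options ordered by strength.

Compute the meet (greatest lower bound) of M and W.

T

Common lower bounds of {M, W}: E, H, T, U.
The greatest among these is T.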